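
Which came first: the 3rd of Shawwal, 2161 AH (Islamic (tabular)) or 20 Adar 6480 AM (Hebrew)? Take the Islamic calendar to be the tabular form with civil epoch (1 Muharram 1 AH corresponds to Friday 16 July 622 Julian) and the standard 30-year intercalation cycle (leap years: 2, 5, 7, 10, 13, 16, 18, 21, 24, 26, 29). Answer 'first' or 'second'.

The two dates have Julian Day Numbers 2714140 and 2714600 respectively.
Since 2714140 < 2714600, the first date comes first.

first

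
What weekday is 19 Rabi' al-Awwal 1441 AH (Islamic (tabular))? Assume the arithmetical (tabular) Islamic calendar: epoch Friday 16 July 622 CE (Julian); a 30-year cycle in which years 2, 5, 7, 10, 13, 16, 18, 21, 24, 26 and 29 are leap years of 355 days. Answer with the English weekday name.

In the Gregorian calendar this is 17 November 2019 (JDN 2458805).
Since JDN mod 7 = 6 (0 = Monday), the day is Sunday.

Sunday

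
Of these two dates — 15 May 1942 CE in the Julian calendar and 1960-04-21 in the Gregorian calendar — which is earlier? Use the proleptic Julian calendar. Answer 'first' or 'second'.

first

First date → JDN 2430508; second date → JDN 2437046.
JDN 2430508 < JDN 2437046, so the first date is earlier.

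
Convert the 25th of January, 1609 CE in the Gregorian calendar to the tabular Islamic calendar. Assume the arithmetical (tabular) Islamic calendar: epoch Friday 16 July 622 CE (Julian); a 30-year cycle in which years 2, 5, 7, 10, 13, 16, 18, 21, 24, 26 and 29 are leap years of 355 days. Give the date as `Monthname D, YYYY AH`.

Both dates share Julian Day Number 2308760; in the tabular Islamic calendar that is 18 Shawwal 1017 AH.

Shawwal 18, 1017 AH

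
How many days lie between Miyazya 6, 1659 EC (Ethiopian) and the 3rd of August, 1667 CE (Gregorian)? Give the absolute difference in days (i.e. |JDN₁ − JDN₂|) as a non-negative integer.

114

JDN of the first date = 2330020.
JDN of the second date = 2330134.
|2330134 − 2330020| = 114.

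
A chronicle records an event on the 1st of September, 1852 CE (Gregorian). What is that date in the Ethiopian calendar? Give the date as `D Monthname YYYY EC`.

Both dates share Julian Day Number 2397733; in the Ethiopian calendar that is 27 Nehase 1844 EC.

27 Nehase 1844 EC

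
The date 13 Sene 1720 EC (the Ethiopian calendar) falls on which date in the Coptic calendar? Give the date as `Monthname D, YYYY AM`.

Paoni 13, 1444 AM

Both dates share Julian Day Number 2352368; in the Coptic calendar that is 13 Paoni 1444 AM.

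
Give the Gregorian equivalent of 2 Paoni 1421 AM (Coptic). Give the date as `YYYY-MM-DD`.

Both dates share Julian Day Number 2343956; in the Gregorian calendar that is 7 June 1705 CE.

1705-06-07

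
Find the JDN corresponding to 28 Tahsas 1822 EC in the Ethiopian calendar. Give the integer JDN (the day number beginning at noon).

2389458

In the Gregorian calendar the same day is 5 January 1830.
JDN 2400001 is 17 November 1858 CE (Gregorian), MJD 0; the target day is −10543 days from there, so JDN = 2389458.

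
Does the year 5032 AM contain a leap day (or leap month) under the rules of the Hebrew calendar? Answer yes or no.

no

Hebrew year 5032 is year 16 of its 19-year Metonic cycle; leap years are at positions 3, 6, 8, 11, 14, 17, 19, so it is a common year (12 months).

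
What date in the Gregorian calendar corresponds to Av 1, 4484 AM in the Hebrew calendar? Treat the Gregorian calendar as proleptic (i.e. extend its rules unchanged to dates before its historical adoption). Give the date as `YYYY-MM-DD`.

Julian Day Number of the source date = 1985706.
Converting JDN 1985706 to the Gregorian calendar gives 30 July 724 CE.

0724-07-30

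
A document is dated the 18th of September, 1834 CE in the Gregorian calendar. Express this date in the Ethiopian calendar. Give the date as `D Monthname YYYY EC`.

9 Meskerem 1827 EC

Julian Day Number of the source date = 2391175.
Converting JDN 2391175 to the Ethiopian calendar gives 9 Meskerem 1827 EC.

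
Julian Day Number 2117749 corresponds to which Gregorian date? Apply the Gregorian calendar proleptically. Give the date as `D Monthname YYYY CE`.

5 February 1086 CE

Counting from JDN 2299161 = 15 Oct 1582 gives an offset of -181412 days.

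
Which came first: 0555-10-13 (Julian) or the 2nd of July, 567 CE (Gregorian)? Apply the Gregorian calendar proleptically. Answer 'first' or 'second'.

first

Converting both to JDN: 1924057 vs 1928335; the smaller is the first.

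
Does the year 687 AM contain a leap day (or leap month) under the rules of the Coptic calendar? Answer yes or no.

687 mod 4 = 3; in the Coptic calendar a year is leap when year mod 4 = 3, so it is a leap year.

yes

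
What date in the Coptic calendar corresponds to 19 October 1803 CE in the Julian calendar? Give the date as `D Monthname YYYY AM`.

Julian Day Number of the source date = 2379895.
Converting JDN 2379895 to the Coptic calendar gives 21 Paopi 1520 AM.

21 Paopi 1520 AM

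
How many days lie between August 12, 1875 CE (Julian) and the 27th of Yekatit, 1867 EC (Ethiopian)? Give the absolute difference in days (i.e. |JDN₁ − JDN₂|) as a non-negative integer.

First date → JDN 2406125; second date → JDN 2405953.
The interval is |2406125 − 2405953| = 172 days.

172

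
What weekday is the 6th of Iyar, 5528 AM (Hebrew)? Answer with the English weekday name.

This is JDN 2366922 (23 April 1768 Gregorian).
Since JDN mod 7 = 5 (0 = Monday), the day is Saturday.

Saturday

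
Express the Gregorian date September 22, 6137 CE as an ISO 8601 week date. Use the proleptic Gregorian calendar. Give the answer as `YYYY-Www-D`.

6137-W38-7

The weekday is Sunday (ISO weekday 7).
That Sunday belongs to ISO week 38 of ISO year 6137.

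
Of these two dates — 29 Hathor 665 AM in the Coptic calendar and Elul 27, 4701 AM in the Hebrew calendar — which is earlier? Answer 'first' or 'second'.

second

First date → JDN 2067644; second date → JDN 2065023.
JDN 2065023 < JDN 2067644, so the second date is earlier.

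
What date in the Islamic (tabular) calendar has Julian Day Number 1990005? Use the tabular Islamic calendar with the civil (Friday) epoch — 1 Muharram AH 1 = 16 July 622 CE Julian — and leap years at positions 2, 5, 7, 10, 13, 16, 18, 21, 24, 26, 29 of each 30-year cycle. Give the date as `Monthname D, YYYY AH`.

Rabi' al-Thani 16, 118 AH

JDN 1990005 is 7 May 736 in the proleptic Gregorian calendar.
In the tabular Islamic calendar that day is Rabi' al-Thani 16, 118 AH.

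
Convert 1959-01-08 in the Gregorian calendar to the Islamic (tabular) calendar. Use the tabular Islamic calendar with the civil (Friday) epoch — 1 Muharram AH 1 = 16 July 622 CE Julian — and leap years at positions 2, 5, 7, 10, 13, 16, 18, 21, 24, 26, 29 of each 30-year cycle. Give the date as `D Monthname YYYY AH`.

27 Jumada al-Thani 1378 AH

Both dates share Julian Day Number 2436577; in the tabular Islamic calendar that is 27 Jumada al-Thani 1378 AH.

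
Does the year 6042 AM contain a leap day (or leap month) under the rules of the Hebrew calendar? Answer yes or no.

yes

Hebrew year 6042 is year 19 of its 19-year Metonic cycle; leap years are at positions 3, 6, 8, 11, 14, 17, 19, so it is a leap year (13 months).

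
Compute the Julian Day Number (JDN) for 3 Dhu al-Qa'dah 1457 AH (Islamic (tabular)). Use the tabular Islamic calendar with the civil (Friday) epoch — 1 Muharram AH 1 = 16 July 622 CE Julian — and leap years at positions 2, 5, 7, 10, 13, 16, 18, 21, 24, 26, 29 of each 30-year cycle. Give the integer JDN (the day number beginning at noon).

2464695

In the Gregorian calendar the same day is 2 January 2036.
JDN 2451545 is 1 January 2000 CE (Gregorian); the target day is +13150 days from there, so JDN = 2464695.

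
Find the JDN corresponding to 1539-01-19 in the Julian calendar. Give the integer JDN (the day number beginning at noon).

2283196

In the proleptic Gregorian calendar the same day is 29 January 1539.
JDN 2299161 is 15 October 1582 CE (Gregorian); the target day is −15965 days from there, so JDN = 2283196.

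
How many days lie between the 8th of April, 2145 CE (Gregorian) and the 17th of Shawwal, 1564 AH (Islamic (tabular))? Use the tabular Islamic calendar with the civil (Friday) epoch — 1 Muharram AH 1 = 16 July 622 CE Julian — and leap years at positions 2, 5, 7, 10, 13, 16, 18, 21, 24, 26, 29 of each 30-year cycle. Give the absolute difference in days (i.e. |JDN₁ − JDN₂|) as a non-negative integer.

2006

JDN of the first date = 2504603.
JDN of the second date = 2502597.
|2502597 − 2504603| = 2006.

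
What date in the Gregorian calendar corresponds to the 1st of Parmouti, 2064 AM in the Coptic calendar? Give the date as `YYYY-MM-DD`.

Both dates share Julian Day Number 2578751; in the Gregorian calendar that is 12 April 2348 CE.

2348-04-12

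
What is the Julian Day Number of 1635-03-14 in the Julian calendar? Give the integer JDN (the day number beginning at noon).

In the Gregorian calendar the same day is 24 March 1635.
JDN 2400001 is 17 November 1858 CE (Gregorian), MJD 0; the target day is −81687 days from there, so JDN = 2318314.

2318314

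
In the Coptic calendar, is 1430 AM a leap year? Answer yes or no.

1430 mod 4 = 2; in the Coptic calendar a year is leap when year mod 4 = 3, so it is a common year.

no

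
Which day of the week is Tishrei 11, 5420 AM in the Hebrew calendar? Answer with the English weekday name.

Sunday

Equivalently 28 September 1659 Gregorian, JDN 2327268.
2327268 ≡ 6 (mod 7); counting from Monday = 0 gives Sunday.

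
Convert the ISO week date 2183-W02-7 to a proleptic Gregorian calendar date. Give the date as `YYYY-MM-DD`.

ISO week 1 of 2183 is the week containing the first Thursday of 2183.
Week 2, day 7 (Sunday) lands on 2183-01-12.

2183-01-12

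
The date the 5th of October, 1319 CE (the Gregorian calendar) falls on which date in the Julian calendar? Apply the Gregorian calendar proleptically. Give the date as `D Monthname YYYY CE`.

27 September 1319 CE

The Julian–Gregorian offset here is 8 days (Julian trailing).
5 October 1319 Gregorian − 8 days → 27 September 1319 Julian.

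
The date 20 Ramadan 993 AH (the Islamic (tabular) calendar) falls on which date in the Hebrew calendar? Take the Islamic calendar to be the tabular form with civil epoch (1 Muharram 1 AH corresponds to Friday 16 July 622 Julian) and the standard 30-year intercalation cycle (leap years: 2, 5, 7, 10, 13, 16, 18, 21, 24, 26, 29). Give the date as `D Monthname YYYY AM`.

The source date corresponds to 15 September 1585 in the Gregorian calendar (JDN 2300227).
That day falls on 21 Elul 5345 AM in the Hebrew calendar.

21 Elul 5345 AM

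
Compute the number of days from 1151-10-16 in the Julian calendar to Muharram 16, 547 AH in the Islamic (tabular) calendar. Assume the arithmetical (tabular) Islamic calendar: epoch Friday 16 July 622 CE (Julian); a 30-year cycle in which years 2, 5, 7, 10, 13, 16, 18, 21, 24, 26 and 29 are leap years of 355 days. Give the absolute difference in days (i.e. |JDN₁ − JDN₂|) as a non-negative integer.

JDN of the first date = 2141749.
JDN of the second date = 2141939.
|2141939 − 2141749| = 190.

190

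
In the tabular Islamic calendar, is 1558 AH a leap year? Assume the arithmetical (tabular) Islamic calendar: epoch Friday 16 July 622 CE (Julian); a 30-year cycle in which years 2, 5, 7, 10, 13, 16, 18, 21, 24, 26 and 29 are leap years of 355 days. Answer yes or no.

no

Year 1558 AH is year 28 of its 30-year cycle; leap positions are 2, 5, 7, 10, 13, 16, 18, 21, 24, 26, 29, so it is a common year (354 days).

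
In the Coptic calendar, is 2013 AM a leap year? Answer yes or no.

no

2013 mod 4 = 1; in the Coptic calendar a year is leap when year mod 4 = 3, so it is a common year.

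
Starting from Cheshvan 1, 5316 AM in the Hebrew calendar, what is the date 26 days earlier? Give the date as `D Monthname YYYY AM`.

5 Tishrei 5316 AM

Counting 26 days back from JDN 2289310 reaches JDN 2289284, which is 5 Tishrei 5316 AM.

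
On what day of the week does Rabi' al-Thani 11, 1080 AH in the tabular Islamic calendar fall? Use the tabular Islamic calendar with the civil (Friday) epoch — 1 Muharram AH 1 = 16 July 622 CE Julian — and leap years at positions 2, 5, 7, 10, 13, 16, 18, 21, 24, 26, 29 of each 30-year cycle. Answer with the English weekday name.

This is JDN 2330901 (8 September 1669 Gregorian).
Since JDN mod 7 = 6 (0 = Monday), the day is Sunday.

Sunday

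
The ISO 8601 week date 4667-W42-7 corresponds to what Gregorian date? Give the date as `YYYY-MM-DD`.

ISO week 1 of 4667 is the week containing the first Thursday of 4667.
Week 42, day 7 (Sunday) lands on 4667-10-20.

4667-10-20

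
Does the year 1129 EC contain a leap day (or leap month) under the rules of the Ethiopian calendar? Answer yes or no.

1129 mod 4 = 1; in the Ethiopian calendar a year is leap when year mod 4 = 3, so it is a common year.

no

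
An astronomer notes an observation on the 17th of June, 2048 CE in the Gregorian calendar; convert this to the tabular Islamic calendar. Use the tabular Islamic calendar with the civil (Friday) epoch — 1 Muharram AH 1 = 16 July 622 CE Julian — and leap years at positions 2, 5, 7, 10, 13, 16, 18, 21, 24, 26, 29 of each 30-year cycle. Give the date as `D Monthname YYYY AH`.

5 Ramadan 1470 AH

Both dates share Julian Day Number 2469245; in the tabular Islamic calendar that is 5 Ramadan 1470 AH.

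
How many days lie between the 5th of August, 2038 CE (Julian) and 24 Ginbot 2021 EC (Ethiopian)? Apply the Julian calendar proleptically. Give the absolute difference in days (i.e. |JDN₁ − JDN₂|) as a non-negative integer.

First date → JDN 2465654; second date → JDN 2462289.
The interval is |2465654 − 2462289| = 3365 days.

3365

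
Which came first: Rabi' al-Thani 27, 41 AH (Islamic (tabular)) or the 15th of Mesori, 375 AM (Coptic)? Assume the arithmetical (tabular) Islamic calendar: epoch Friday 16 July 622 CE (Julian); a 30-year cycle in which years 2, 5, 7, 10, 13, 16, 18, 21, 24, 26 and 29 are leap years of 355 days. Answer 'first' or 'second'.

Converting both to JDN: 1962730 vs 1961977; the smaller is the second.

second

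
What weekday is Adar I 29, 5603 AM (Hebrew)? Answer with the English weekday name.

Equivalently 1 March 1843 Gregorian, JDN 2394261.
JDN 2394261 mod 7 = 2, and JDN 0 was a Monday, so this is a Wednesday.

Wednesday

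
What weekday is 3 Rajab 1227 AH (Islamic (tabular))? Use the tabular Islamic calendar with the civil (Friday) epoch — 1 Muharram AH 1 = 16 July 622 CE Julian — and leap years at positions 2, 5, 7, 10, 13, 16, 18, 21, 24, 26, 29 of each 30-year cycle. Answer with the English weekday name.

Monday

In the Gregorian calendar this is 13 July 1812 (JDN 2383073).
2383073 ≡ 0 (mod 7); counting from Monday = 0 gives Monday.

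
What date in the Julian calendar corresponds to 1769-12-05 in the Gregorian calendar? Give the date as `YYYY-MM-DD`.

1769-11-24

The Julian–Gregorian offset here is 11 days (Julian trailing).
5 December 1769 Gregorian − 11 days → 24 November 1769 Julian.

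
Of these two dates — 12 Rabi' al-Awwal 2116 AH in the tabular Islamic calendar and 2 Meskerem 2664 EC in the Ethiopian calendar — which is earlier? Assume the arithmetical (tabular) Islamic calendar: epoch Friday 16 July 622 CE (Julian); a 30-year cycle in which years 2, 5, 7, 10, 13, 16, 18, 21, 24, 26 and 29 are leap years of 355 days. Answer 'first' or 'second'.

First date → JDN 2697995; second date → JDN 2696883.
JDN 2696883 < JDN 2697995, so the second date is earlier.

second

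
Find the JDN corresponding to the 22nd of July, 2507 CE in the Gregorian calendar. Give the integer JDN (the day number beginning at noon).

JDN 2451545 is 1 January 2000 CE (Gregorian); the target day is +185380 days from there, so JDN = 2636925.

2636925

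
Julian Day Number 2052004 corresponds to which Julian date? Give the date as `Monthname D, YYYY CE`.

The proleptic Gregorian equivalent of JDN 2052004 is 4 February 906.
In the Julian calendar that day is January 30, 906 CE.

January 30, 906 CE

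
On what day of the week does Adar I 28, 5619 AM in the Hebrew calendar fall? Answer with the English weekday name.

In the Gregorian calendar this is 4 March 1859 (JDN 2400108).
Since JDN mod 7 = 4 (0 = Monday), the day is Friday.

Friday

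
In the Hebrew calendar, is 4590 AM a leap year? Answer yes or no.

Hebrew year 4590 is year 11 of its 19-year Metonic cycle; leap years are at positions 3, 6, 8, 11, 14, 17, 19, so it is a leap year (13 months).

yes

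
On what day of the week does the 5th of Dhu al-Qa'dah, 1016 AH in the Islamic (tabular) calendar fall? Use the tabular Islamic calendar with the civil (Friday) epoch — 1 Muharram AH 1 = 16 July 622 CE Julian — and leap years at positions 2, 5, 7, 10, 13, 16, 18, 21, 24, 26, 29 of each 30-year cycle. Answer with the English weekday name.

This is JDN 2308421 (21 February 1608 Gregorian).
JDN 2308421 mod 7 = 3, and JDN 0 was a Monday, so this is a Thursday.

Thursday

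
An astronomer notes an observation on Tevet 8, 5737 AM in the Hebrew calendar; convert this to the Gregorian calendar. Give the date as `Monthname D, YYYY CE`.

December 29, 1976 CE

Julian Day Number of the source date = 2443142.
Converting JDN 2443142 to the Gregorian calendar gives 29 December 1976 CE.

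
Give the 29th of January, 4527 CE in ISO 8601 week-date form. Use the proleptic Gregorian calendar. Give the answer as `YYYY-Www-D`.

4527-W05-3

The weekday is Wednesday (ISO weekday 3).
That Wednesday belongs to ISO week 5 of ISO year 4527.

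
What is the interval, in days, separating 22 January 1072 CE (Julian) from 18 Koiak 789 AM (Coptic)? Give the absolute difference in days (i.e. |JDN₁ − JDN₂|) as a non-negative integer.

JDN of the first date = 2112627.
JDN of the second date = 2112954.
|2112954 − 2112627| = 327.

327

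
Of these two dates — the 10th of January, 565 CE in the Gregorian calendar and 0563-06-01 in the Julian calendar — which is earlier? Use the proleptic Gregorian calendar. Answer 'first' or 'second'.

First date → JDN 1927432; second date → JDN 1926845.
JDN 1926845 < JDN 1927432, so the second date is earlier.

second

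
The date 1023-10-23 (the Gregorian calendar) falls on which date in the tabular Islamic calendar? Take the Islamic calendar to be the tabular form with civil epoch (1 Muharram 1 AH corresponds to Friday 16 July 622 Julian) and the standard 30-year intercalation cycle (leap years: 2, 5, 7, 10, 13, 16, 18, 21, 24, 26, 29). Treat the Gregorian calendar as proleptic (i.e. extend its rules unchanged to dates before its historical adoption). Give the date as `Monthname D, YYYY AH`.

Rajab 29, 414 AH

Julian Day Number of the source date = 2094998.
Converting JDN 2094998 to the tabular Islamic calendar gives 29 Rajab 414 AH.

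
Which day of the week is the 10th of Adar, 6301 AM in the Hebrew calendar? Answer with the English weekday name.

This is JDN 2649210 (10 March 2541 Gregorian).
2649210 ≡ 4 (mod 7); counting from Monday = 0 gives Friday.

Friday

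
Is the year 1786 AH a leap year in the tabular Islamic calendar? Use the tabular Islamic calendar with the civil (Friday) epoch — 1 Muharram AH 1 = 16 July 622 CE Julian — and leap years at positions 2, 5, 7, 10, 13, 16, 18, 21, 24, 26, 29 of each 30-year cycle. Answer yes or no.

yes

Year 1786 AH is year 16 of its 30-year cycle; leap positions are 2, 5, 7, 10, 13, 16, 18, 21, 24, 26, 29, so it is a leap year (355 days).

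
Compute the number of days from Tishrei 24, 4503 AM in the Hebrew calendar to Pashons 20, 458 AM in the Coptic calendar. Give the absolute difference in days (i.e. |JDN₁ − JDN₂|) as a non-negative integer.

First date → JDN 1992345; second date → JDN 1992208.
The interval is |1992345 − 1992208| = 137 days.

137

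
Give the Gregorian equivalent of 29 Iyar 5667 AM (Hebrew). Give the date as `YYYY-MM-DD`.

1907-05-13

Julian Day Number of the source date = 2417709.
Converting JDN 2417709 to the Gregorian calendar gives 13 May 1907 CE.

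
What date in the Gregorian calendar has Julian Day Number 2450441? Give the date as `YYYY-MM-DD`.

Counting from JDN 2299161 = 15 Oct 1582 gives an offset of 151280 days.

1996-12-23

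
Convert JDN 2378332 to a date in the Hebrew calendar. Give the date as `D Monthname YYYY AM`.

17 Tammuz 5559 AM

JDN 2378332 is 20 July 1799 in the Gregorian calendar.
In the Hebrew calendar that day is 17 Tammuz 5559 AM.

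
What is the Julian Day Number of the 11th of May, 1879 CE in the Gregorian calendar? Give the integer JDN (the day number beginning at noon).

JDN 2299161 is 15 October 1582 CE (Gregorian); the target day is +108320 days from there, so JDN = 2407481.

2407481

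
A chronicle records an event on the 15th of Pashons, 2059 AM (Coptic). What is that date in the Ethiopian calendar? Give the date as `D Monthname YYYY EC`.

Both dates share Julian Day Number 2576968; in the Ethiopian calendar that is 15 Ginbot 2335 EC.

15 Ginbot 2335 EC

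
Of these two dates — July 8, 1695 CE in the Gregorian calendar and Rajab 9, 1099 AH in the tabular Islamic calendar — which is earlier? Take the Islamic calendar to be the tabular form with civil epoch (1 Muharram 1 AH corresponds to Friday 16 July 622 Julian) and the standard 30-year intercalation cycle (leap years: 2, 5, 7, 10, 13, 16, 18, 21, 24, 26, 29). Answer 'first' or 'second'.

second

The two dates have Julian Day Numbers 2340335 and 2337720 respectively.
Since 2337720 < 2340335, the second date comes first.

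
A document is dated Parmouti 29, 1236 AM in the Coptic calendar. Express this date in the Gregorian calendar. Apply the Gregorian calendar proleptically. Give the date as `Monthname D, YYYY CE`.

May 4, 1520 CE

Both dates share Julian Day Number 2276352; in the Gregorian calendar that is 4 May 1520 CE.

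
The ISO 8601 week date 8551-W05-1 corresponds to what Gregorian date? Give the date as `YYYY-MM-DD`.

8551-02-01

ISO week 1 of 8551 is the week containing the first Thursday of 8551.
Week 5, day 1 (Monday) lands on 8551-02-01.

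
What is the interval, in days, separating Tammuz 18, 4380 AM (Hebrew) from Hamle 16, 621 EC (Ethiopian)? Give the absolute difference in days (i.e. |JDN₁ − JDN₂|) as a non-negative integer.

JDN of the first date = 1947689.
JDN of the second date = 1950991.
|1950991 − 1947689| = 3302.

3302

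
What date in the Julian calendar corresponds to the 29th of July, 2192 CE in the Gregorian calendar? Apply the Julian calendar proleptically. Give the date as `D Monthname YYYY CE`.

15 July 2192 CE

For dates in this range the Gregorian date is 14 days ahead of the Julian.
29 July 2192 Gregorian − 14 days → 15 July 2192 Julian.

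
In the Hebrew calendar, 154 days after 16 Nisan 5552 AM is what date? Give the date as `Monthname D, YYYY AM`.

The starting date is JDN 2375673; 2375673 + 154 = 2375827.
JDN 2375827 corresponds to Elul 22, 5552 AM.

Elul 22, 5552 AM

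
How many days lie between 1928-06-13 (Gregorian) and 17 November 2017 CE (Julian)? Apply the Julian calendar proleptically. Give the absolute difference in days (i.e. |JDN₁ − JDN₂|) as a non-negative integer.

First date → JDN 2425411; second date → JDN 2458088.
The interval is |2425411 − 2458088| = 32677 days.

32677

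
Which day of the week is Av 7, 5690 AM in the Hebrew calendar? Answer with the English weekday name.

Friday

Equivalently 1 August 1930 Gregorian, JDN 2426190.
2426190 ≡ 4 (mod 7); counting from Monday = 0 gives Friday.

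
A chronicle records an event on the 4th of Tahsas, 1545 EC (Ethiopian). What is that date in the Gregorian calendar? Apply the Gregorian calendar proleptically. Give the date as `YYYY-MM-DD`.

1552-12-10

Both dates share Julian Day Number 2288260; in the Gregorian calendar that is 10 December 1552 CE.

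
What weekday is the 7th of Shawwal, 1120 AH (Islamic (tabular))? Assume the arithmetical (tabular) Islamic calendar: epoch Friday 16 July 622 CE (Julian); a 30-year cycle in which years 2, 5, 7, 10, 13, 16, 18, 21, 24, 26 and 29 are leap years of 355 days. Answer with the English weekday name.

In the Gregorian calendar this is 20 December 1708 (JDN 2345248).
Since JDN mod 7 = 3 (0 = Monday), the day is Thursday.

Thursday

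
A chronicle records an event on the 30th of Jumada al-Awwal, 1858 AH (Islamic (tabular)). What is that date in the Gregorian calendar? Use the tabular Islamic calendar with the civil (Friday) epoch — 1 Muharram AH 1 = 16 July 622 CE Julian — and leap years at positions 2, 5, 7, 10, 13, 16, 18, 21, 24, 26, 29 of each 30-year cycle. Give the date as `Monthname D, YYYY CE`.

Both dates share Julian Day Number 2606646; in the Gregorian calendar that is 26 August 2424 CE.

August 26, 2424 CE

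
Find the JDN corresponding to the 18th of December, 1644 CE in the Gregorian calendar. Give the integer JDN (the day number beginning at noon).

JDN 2451545 is 1 January 2000 CE (Gregorian); the target day is −129674 days from there, so JDN = 2321871.

2321871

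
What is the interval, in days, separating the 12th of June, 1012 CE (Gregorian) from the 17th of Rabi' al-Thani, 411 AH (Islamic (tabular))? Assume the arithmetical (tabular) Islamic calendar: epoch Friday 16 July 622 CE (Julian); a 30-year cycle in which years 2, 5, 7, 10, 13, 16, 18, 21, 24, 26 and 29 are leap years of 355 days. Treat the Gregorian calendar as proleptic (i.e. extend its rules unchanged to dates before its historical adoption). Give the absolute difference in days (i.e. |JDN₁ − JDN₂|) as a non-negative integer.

2987

JDN of the first date = 2090848.
JDN of the second date = 2093835.
|2093835 − 2090848| = 2987.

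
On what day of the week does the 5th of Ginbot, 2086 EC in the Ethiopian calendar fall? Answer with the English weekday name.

Thursday

Equivalently 13 May 2094 Gregorian, JDN 2486011.
Since JDN mod 7 = 3 (0 = Monday), the day is Thursday.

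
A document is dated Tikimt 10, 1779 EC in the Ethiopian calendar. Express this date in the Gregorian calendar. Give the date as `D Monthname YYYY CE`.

18 October 1786 CE

Both dates share Julian Day Number 2373674; in the Gregorian calendar that is 18 October 1786 CE.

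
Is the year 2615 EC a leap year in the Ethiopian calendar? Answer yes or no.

yes

2615 mod 4 = 3; in the Ethiopian calendar a year is leap when year mod 4 = 3, so it is a leap year.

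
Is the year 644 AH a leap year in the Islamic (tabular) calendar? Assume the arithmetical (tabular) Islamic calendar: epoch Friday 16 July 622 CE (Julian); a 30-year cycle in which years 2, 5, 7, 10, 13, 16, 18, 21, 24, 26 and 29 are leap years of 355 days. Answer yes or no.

Year 644 AH is year 14 of its 30-year cycle; leap positions are 2, 5, 7, 10, 13, 16, 18, 21, 24, 26, 29, so it is a common year (354 days).

no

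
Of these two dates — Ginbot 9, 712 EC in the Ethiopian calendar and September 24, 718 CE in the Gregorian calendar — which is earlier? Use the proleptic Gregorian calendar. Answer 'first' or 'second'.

The two dates have Julian Day Numbers 1984162 and 1983570 respectively.
Since 1983570 < 1984162, the second date comes first.

second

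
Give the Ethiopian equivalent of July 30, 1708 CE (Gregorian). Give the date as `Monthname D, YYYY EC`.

Both dates share Julian Day Number 2345105; in the Ethiopian calendar that is 25 Hamle 1700 EC.

Hamle 25, 1700 EC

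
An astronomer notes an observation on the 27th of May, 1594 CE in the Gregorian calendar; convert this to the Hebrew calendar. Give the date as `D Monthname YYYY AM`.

Julian Day Number of the source date = 2303403.
Converting JDN 2303403 to the Hebrew calendar gives 8 Sivan 5354 AM.

8 Sivan 5354 AM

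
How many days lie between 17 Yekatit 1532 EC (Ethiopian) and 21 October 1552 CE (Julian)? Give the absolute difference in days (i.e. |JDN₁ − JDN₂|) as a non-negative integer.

JDN of the first date = 2283585.
JDN of the second date = 2288220.
|2288220 − 2283585| = 4635.

4635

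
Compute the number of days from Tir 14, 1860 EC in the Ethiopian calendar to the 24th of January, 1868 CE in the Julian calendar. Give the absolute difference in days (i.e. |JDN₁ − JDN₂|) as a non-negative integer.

14

First date → JDN 2403354; second date → JDN 2403368.
The interval is |2403354 − 2403368| = 14 days.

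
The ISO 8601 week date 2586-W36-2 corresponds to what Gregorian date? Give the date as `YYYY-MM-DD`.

2586-09-05

ISO week 1 of 2586 is the week containing the first Thursday of 2586.
Week 36, day 2 (Tuesday) lands on 2586-09-05.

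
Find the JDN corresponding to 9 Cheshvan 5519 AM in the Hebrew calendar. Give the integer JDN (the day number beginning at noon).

2363470

Equivalently 10 November 1758 (Gregorian).
JDN 2299161 is 15 October 1582 CE (Gregorian); the target day is +64309 days from there, so JDN = 2363470.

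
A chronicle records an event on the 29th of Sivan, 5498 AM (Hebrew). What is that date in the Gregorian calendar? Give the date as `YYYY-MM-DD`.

1738-06-17

Both dates share Julian Day Number 2356019; in the Gregorian calendar that is 17 June 1738 CE.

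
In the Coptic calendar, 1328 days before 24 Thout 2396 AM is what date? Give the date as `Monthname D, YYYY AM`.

The starting date is JDN 2699827; 2699827 − 1328 = 2698499.
JDN 2698499 corresponds to Meshir 7, 2392 AM.

Meshir 7, 2392 AM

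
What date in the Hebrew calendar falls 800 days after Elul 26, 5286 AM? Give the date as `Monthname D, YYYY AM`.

Counting 800 days forward from JDN 2278676 reaches JDN 2279476, which is Cheshvan 30, 5289 AM.

Cheshvan 30, 5289 AM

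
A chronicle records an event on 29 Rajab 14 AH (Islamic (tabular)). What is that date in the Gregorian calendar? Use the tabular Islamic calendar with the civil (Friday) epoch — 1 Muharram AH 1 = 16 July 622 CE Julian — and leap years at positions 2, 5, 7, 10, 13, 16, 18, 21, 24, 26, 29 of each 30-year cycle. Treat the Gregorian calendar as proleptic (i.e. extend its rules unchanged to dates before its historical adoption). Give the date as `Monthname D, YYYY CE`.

Both dates share Julian Day Number 1953252; in the Gregorian calendar that is 21 September 635 CE.

September 21, 635 CE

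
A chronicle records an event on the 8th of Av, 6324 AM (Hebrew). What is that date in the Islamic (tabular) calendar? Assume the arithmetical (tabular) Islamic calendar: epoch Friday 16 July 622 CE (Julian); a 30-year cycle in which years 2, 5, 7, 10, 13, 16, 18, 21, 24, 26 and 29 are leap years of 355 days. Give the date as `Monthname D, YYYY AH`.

The source date corresponds to 18 July 2564 in the Gregorian calendar (JDN 2657741).
That day falls on 7 Sha'ban 2002 AH in the tabular Islamic calendar.

Sha'ban 7, 2002 AH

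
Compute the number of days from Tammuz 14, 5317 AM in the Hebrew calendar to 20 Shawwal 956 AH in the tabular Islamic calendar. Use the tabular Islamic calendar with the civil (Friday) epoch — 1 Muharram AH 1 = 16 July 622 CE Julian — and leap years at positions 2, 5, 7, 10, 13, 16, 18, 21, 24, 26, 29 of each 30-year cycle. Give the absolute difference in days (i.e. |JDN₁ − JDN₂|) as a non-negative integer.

2770

First date → JDN 2289915; second date → JDN 2287145.
The interval is |2289915 − 2287145| = 2770 days.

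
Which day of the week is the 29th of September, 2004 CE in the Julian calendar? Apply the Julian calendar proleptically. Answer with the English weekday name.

This is JDN 2453291 (12 October 2004 Gregorian).
Since JDN mod 7 = 1 (0 = Monday), the day is Tuesday.

Tuesday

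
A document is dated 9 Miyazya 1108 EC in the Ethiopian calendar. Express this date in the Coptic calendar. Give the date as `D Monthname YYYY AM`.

The source date corresponds to 11 April 1116 in the proleptic Gregorian calendar (JDN 2128771).
That day falls on 9 Parmouti 832 AM in the Coptic calendar.

9 Parmouti 832 AM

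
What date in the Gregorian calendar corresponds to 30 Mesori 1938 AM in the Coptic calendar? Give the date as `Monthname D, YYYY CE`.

Julian Day Number of the source date = 2532878.
Converting JDN 2532878 to the Gregorian calendar gives 7 September 2222 CE.

September 7, 2222 CE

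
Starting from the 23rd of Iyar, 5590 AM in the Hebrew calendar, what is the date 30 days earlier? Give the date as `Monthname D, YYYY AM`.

JDN of the 23rd of Iyar, 5590 AM = 2389589.
2389589 − 30 = 2389559.
JDN 2389559 in the Hebrew calendar is Nisan 23, 5590 AM.

Nisan 23, 5590 AM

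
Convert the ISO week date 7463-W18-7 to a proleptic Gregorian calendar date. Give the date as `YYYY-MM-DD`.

7463-05-03

ISO week 1 of 7463 is the week containing the first Thursday of 7463.
Week 18, day 7 (Sunday) lands on 7463-05-03.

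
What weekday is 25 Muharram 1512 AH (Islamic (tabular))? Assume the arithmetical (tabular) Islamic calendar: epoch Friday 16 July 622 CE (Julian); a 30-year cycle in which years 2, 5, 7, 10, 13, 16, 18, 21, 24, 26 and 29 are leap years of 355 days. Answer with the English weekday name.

Friday

Equivalently 13 August 2088 Gregorian, JDN 2483912.
2483912 ≡ 4 (mod 7); counting from Monday = 0 gives Friday.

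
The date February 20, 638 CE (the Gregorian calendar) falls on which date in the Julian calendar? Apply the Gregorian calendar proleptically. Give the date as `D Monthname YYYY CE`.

17 February 638 CE

The Julian–Gregorian offset here is 3 days (Julian trailing).
20 February 638 Gregorian − 3 days → 17 February 638 Julian.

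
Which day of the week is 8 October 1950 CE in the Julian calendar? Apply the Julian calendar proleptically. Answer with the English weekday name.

Saturday

Equivalently 21 October 1950 Gregorian, JDN 2433576.
JDN 2433576 mod 7 = 5, and JDN 0 was a Monday, so this is a Saturday.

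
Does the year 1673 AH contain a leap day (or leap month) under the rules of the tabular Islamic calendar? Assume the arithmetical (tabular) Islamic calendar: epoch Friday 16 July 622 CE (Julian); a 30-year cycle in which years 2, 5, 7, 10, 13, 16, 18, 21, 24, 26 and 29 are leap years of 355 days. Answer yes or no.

Year 1673 AH is year 23 of its 30-year cycle; leap positions are 2, 5, 7, 10, 13, 16, 18, 21, 24, 26, 29, so it is a common year (354 days).

no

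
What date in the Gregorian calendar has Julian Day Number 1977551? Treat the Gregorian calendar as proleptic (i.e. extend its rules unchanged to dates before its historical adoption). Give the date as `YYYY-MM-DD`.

Counting from JDN 2299161 = 15 Oct 1582 gives an offset of -321610 days.

0702-04-02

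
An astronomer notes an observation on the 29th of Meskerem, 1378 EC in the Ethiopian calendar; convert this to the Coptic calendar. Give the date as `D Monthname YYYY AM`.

29 Thout 1102 AM

The source date corresponds to 4 October 1385 in the proleptic Gregorian calendar (JDN 2227198).
That day falls on 29 Thout 1102 AM in the Coptic calendar.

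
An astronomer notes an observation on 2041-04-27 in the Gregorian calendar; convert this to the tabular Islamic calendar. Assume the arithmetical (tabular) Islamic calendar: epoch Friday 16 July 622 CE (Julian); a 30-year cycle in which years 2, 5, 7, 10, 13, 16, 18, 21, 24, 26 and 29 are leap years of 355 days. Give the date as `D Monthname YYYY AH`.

25 Rabi' al-Thani 1463 AH

Both dates share Julian Day Number 2466637; in the tabular Islamic calendar that is 25 Rabi' al-Thani 1463 AH.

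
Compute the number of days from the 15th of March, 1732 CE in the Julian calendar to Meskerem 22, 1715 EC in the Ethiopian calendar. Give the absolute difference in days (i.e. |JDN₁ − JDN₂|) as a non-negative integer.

JDN of the first date = 2353745.
JDN of the second date = 2350280.
|2350280 − 2353745| = 3465.

3465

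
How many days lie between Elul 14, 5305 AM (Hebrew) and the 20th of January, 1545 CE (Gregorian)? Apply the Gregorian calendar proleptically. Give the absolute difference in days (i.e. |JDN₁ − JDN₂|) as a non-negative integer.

JDN of the first date = 2285603.
JDN of the second date = 2285379.
|2285379 − 2285603| = 224.

224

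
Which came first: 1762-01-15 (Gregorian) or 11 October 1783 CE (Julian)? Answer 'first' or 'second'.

first

Converting both to JDN: 2364632 vs 2372582; the smaller is the first.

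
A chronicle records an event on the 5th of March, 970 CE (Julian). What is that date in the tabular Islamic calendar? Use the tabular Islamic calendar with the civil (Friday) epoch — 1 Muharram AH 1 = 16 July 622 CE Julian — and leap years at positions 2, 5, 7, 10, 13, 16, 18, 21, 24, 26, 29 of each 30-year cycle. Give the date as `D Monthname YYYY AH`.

23 Rabi' al-Thani 359 AH

Julian Day Number of the source date = 2075414.
Converting JDN 2075414 to the tabular Islamic calendar gives 23 Rabi' al-Thani 359 AH.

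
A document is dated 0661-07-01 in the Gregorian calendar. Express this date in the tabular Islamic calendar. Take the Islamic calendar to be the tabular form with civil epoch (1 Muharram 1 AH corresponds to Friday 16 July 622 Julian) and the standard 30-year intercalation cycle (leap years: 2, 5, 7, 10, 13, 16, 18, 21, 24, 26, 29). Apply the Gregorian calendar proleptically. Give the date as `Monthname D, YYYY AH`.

Julian Day Number of the source date = 1962667.
Converting JDN 1962667 to the tabular Islamic calendar gives 23 Safar 41 AH.

Safar 23, 41 AH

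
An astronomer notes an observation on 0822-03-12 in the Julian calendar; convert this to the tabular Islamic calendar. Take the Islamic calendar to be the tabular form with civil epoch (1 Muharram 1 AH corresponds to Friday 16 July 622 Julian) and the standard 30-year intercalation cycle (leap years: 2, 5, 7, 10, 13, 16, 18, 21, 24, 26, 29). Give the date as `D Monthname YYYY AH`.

14 Shawwal 206 AH

The source date corresponds to 16 March 822 in the proleptic Gregorian calendar (JDN 2021364).
That day falls on 14 Shawwal 206 AH in the tabular Islamic calendar.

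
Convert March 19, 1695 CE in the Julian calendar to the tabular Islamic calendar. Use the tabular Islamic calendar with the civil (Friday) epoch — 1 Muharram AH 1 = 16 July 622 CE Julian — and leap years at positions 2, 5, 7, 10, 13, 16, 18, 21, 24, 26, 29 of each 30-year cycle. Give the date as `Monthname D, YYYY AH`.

The source date corresponds to 29 March 1695 in the Gregorian calendar (JDN 2340234).
That day falls on 13 Sha'ban 1106 AH in the tabular Islamic calendar.

Sha'ban 13, 1106 AH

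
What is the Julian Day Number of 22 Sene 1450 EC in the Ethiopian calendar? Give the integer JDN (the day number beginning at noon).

2253759

Equivalently 25 June 1458 (proleptic Gregorian).
JDN 2299161 is 15 October 1582 CE (Gregorian); the target day is −45402 days from there, so JDN = 2253759.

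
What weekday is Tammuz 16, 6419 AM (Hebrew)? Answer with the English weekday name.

Wednesday

Equivalently 29 June 2659 Gregorian, JDN 2692419.
2692419 ≡ 2 (mod 7); counting from Monday = 0 gives Wednesday.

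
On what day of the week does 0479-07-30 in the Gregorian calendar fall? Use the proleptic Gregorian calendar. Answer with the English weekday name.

Sunday

Since JDN mod 7 = 6 (0 = Monday), the day is Sunday.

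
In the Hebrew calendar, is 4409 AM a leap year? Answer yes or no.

no

Hebrew year 4409 is year 1 of its 19-year Metonic cycle; leap years are at positions 3, 6, 8, 11, 14, 17, 19, so it is a common year (12 months).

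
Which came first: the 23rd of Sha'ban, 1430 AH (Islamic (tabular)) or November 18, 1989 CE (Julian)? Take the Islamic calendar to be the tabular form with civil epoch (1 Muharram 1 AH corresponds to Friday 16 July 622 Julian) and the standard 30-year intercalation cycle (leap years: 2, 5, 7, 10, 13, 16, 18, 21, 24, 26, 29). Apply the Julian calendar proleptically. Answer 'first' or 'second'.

second

The two dates have Julian Day Numbers 2455059 and 2447862 respectively.
Since 2447862 < 2455059, the second date comes first.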